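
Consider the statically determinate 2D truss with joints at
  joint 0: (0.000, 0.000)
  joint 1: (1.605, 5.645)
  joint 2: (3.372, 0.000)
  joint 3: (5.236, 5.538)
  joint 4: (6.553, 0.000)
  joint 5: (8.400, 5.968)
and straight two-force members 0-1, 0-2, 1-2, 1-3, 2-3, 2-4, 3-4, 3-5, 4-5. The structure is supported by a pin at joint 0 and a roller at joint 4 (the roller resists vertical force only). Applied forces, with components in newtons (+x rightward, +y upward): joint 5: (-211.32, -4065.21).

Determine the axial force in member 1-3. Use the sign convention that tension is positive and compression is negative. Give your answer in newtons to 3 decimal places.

575.027

N=6 nodes, M=9 members, R=3 reactions → 2N=12, M+R=12
member 0 (0-1): L=5.8687, (cx,cy)=(0.2735,0.9619)
member 1 (0-2): L=3.3720, (cx,cy)=(1.0000,0.0000)
member 2 (1-2): L=5.9151, (cx,cy)=(0.2987,-0.9543)
member 3 (1-3): L=3.6326, (cx,cy)=(0.9996,-0.0295)
member 4 (2-3): L=5.8433, (cx,cy)=(0.3190,0.9478)
member 5 (2-4): L=3.1810, (cx,cy)=(1.0000,0.0000)
member 6 (3-4): L=5.6924, (cx,cy)=(0.2314,-0.9729)
member 7 (3-5): L=3.1931, (cx,cy)=(0.9909,0.1347)
member 8 (4-5): L=6.2473, (cx,cy)=(0.2956,0.9553)
solve A·x = −loads:
  F[0-1] = +991.1325 N (tension)
  F[0-2] = -482.3780 N (compression)
  F[1-2] = -1016.7096 N (compression)
  F[1-3] = +575.0265 N (tension)
  F[2-3] = +1023.7720 N (tension)
  F[2-4] = -1112.6791 N (compression)
  F[3-4] = -827.2827 N (compression)
  F[3-5] = +1102.8040 N (tension)
  F[4-5] = -4410.9023 N (compression)
  Rx@0 = +211.3200 N
  Ry@0 = -953.3473 N
  Ry@4 = +5018.5573 N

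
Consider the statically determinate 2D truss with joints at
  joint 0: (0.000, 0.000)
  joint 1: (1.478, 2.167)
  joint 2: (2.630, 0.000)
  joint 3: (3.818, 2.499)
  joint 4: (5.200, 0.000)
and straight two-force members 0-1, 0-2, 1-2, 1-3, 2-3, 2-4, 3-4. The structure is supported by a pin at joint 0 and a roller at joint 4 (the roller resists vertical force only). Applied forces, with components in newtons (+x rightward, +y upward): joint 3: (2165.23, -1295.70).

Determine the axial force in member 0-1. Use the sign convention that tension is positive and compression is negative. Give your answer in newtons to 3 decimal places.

842.719

N=5 nodes, M=7 members, R=3 reactions → 2N=10, M+R=10
member 0 (0-1): L=2.6230, (cx,cy)=(0.5635,0.8261)
member 1 (0-2): L=2.6300, (cx,cy)=(1.0000,0.0000)
member 2 (1-2): L=2.4542, (cx,cy)=(0.4694,-0.8830)
member 3 (1-3): L=2.3634, (cx,cy)=(0.9901,0.1405)
member 4 (2-3): L=2.7670, (cx,cy)=(0.4293,0.9031)
member 5 (2-4): L=2.5700, (cx,cy)=(1.0000,0.0000)
member 6 (3-4): L=2.8557, (cx,cy)=(0.4839,-0.8751)
solve A·x = −loads:
  F[0-1] = +842.7186 N (tension)
  F[0-2] = +1690.3859 N (tension)
  F[1-2] = -662.2185 N (compression)
  F[1-3] = +793.5603 N (tension)
  F[2-3] = +647.4385 N (tension)
  F[2-4] = +1101.5643 N (tension)
  F[3-4] = -2276.2071 N (compression)
  Rx@0 = -2165.2300 N
  Ry@0 = -696.2024 N
  Ry@4 = +1991.9024 N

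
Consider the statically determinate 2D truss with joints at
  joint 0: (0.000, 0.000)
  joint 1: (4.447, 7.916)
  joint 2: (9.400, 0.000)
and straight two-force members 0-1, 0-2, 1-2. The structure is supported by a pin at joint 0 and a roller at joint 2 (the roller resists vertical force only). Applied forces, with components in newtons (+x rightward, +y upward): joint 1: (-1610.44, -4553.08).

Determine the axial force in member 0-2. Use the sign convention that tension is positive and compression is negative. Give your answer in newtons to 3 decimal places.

N=3 nodes, M=3 members, R=3 reactions → 2N=6, M+R=6
member 0 (0-1): L=9.0796, (cx,cy)=(0.4898,0.8718)
member 1 (0-2): L=9.4000, (cx,cy)=(1.0000,0.0000)
member 2 (1-2): L=9.3378, (cx,cy)=(0.5304,-0.8477)
solve A·x = −loads:
  F[0-1] = -4307.2764 N (compression)
  F[0-2] = +499.1782 N (tension)
  F[1-2] = -941.0956 N (compression)
  Rx@0 = +1610.4400 N
  Ry@0 = +3755.2817 N
  Ry@2 = +797.7983 N

499.178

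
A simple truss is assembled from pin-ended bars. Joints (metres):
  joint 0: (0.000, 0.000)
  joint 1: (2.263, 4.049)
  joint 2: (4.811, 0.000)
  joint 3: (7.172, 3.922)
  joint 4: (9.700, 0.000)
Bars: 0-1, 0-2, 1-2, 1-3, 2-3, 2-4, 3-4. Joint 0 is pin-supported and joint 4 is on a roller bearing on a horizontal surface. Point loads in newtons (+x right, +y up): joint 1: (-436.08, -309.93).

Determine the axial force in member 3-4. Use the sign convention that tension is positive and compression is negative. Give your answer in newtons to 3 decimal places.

130.542

N=5 nodes, M=7 members, R=3 reactions → 2N=10, M+R=10
member 0 (0-1): L=4.6385, (cx,cy)=(0.4879,0.8729)
member 1 (0-2): L=4.8110, (cx,cy)=(1.0000,0.0000)
member 2 (1-2): L=4.7840, (cx,cy)=(0.5326,-0.8464)
member 3 (1-3): L=4.9106, (cx,cy)=(0.9997,-0.0259)
member 4 (2-3): L=4.5778, (cx,cy)=(0.5157,0.8567)
member 5 (2-4): L=4.8890, (cx,cy)=(1.0000,0.0000)
member 6 (3-4): L=4.6661, (cx,cy)=(0.5418,-0.8405)
solve A·x = −loads:
  F[0-1] = -480.7500 N (compression)
  F[0-2] = -201.5343 N (compression)
  F[1-2] = +125.5244 N (tension)
  F[1-3] = +134.7241 N (tension)
  F[2-3] = -124.0038 N (compression)
  F[2-4] = -70.7243 N (compression)
  F[3-4] = +130.5417 N (tension)
  Rx@0 = +436.0800 N
  Ry@0 = +419.6533 N
  Ry@4 = -109.7233 N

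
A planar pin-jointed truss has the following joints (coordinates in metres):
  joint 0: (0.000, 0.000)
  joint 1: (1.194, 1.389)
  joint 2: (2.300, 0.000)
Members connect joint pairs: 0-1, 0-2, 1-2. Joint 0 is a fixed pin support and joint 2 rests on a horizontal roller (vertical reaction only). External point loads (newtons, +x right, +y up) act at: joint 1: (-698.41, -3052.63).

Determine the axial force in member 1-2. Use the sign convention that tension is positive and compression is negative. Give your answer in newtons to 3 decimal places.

-1486.567

N=3 nodes, M=3 members, R=3 reactions → 2N=6, M+R=6
member 0 (0-1): L=1.8317, (cx,cy)=(0.6519,0.7583)
member 1 (0-2): L=2.3000, (cx,cy)=(1.0000,0.0000)
member 2 (1-2): L=1.7755, (cx,cy)=(0.6229,-0.7823)
solve A·x = −loads:
  F[0-1] = -2491.9144 N (compression)
  F[0-2] = +925.9937 N (tension)
  F[1-2] = -1486.5666 N (compression)
  Rx@0 = +698.4100 N
  Ry@0 = +1889.6958 N
  Ry@2 = +1162.9342 N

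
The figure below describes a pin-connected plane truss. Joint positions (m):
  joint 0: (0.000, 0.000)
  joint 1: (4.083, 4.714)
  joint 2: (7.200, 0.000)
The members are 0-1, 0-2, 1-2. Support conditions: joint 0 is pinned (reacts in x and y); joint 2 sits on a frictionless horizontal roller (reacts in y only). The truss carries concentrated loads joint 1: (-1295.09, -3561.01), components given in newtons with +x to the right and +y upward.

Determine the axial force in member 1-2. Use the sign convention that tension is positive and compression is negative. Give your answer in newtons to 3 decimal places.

-1404.398

N=3 nodes, M=3 members, R=3 reactions → 2N=6, M+R=6
member 0 (0-1): L=6.2364, (cx,cy)=(0.6547,0.7559)
member 1 (0-2): L=7.2000, (cx,cy)=(1.0000,0.0000)
member 2 (1-2): L=5.6513, (cx,cy)=(0.5516,-0.8341)
solve A·x = −loads:
  F[0-1] = -3161.2552 N (compression)
  F[0-2] = +774.5984 N (tension)
  F[1-2] = -1404.3979 N (compression)
  Rx@0 = +1295.0900 N
  Ry@0 = +2389.5448 N
  Ry@2 = +1171.4652 N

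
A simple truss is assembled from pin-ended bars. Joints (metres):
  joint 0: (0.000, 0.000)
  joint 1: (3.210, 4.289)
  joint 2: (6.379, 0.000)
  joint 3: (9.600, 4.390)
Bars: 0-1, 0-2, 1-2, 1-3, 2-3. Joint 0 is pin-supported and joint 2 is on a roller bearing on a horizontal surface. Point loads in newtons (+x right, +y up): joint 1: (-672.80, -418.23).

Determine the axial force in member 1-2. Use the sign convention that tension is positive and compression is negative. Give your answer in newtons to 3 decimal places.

300.775

N=4 nodes, M=5 members, R=3 reactions → 2N=8, M+R=8
member 0 (0-1): L=5.3572, (cx,cy)=(0.5992,0.8006)
member 1 (0-2): L=6.3790, (cx,cy)=(1.0000,0.0000)
member 2 (1-2): L=5.3327, (cx,cy)=(0.5943,-0.8043)
member 3 (1-3): L=6.3908, (cx,cy)=(0.9999,0.0158)
member 4 (2-3): L=5.4449, (cx,cy)=(0.5916,0.8063)
solve A·x = −loads:
  F[0-1] = -824.5476 N (compression)
  F[0-2] = -178.7366 N (compression)
  F[1-2] = +300.7748 N (tension)
  F[1-3] = -0.0000 N (compression)
  F[2-3] = -0.0000 N (compression)
  Rx@0 = +672.8000 N
  Ry@0 = +660.1364 N
  Ry@2 = -241.9064 N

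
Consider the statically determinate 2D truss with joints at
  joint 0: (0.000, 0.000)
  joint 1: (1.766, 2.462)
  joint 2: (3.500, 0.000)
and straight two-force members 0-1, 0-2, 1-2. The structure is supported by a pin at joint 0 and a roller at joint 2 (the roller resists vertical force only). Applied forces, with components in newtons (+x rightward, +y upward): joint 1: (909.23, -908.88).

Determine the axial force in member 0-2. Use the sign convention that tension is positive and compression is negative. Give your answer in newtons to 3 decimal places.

773.449

N=3 nodes, M=3 members, R=3 reactions → 2N=6, M+R=6
member 0 (0-1): L=3.0299, (cx,cy)=(0.5829,0.8126)
member 1 (0-2): L=3.5000, (cx,cy)=(1.0000,0.0000)
member 2 (1-2): L=3.0113, (cx,cy)=(0.5758,-0.8176)
solve A·x = −loads:
  F[0-1] = +232.9556 N (tension)
  F[0-2] = +773.4494 N (tension)
  F[1-2] = -1343.2083 N (compression)
  Rx@0 = -909.2300 N
  Ry@0 = -189.2932 N
  Ry@2 = +1098.1732 N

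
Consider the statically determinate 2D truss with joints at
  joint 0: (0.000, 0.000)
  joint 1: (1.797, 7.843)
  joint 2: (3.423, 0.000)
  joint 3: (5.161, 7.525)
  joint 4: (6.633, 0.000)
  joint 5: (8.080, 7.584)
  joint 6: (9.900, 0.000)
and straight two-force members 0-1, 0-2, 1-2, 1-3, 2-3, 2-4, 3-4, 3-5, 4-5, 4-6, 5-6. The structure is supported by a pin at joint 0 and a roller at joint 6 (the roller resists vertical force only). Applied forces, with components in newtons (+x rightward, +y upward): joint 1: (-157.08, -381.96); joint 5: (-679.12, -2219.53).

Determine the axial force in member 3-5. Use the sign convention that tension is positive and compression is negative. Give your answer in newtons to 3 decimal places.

N=7 nodes, M=11 members, R=3 reactions → 2N=14, M+R=14
member 0 (0-1): L=8.0462, (cx,cy)=(0.2233,0.9747)
member 1 (0-2): L=3.4230, (cx,cy)=(1.0000,0.0000)
member 2 (1-2): L=8.0098, (cx,cy)=(0.2030,-0.9792)
member 3 (1-3): L=3.3790, (cx,cy)=(0.9956,-0.0941)
member 4 (2-3): L=7.7231, (cx,cy)=(0.2250,0.9743)
member 5 (2-4): L=3.2100, (cx,cy)=(1.0000,0.0000)
member 6 (3-4): L=7.6676, (cx,cy)=(0.1920,-0.9814)
member 7 (3-5): L=2.9196, (cx,cy)=(0.9998,0.0202)
member 8 (4-5): L=7.7208, (cx,cy)=(0.1874,0.9823)
member 9 (4-6): L=3.2670, (cx,cy)=(1.0000,0.0000)
member 10 (5-6): L=7.7993, (cx,cy)=(0.2334,-0.9724)
solve A·x = −loads:
  F[0-1] = -1400.7325 N (compression)
  F[0-2] = -523.3683 N (compression)
  F[1-2] = +1039.7165 N (tension)
  F[1-3] = -368.4514 N (compression)
  F[2-3] = -1044.8691 N (compression)
  F[2-4] = -77.1674 N (compression)
  F[3-4] = +985.7359 N (tension)
  F[3-5] = -791.3519 N (compression)
  F[4-5] = -984.8516 N (compression)
  F[4-6] = +296.6469 N (tension)
  F[5-6] = -1271.2336 N (compression)
  Rx@0 = +836.2000 N
  Ry@0 = +1365.3526 N
  Ry@6 = +1236.1374 N

-791.352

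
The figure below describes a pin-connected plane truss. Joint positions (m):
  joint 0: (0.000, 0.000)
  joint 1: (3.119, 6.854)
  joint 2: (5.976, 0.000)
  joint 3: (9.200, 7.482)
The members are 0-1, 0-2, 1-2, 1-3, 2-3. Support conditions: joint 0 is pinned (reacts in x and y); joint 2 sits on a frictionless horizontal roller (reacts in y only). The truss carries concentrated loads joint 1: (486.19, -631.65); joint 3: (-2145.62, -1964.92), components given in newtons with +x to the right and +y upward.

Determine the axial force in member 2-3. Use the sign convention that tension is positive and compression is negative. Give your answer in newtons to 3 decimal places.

N=4 nodes, M=5 members, R=3 reactions → 2N=8, M+R=8
member 0 (0-1): L=7.5303, (cx,cy)=(0.4142,0.9102)
member 1 (0-2): L=5.9760, (cx,cy)=(1.0000,0.0000)
member 2 (1-2): L=7.4256, (cx,cy)=(0.3847,-0.9230)
member 3 (1-3): L=6.1133, (cx,cy)=(0.9947,0.1027)
member 4 (2-3): L=8.1471, (cx,cy)=(0.3957,0.9184)
solve A·x = −loads:
  F[0-1] = -1505.8776 N (compression)
  F[0-2] = -1035.7059 N (compression)
  F[1-2] = +648.5135 N (tension)
  F[1-3] = -1366.6593 N (compression)
  F[2-3] = -1986.7057 N (compression)
  Rx@0 = +1659.4300 N
  Ry@0 = +1370.6333 N
  Ry@2 = +1225.9367 N

-1986.706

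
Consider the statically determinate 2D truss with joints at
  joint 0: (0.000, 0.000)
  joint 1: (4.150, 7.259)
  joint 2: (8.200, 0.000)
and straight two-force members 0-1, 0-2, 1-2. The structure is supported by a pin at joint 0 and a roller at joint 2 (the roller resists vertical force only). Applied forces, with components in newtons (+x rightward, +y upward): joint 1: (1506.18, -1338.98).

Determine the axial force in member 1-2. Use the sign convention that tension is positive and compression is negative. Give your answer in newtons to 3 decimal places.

-2302.812

N=3 nodes, M=3 members, R=3 reactions → 2N=6, M+R=6
member 0 (0-1): L=8.3616, (cx,cy)=(0.4963,0.8681)
member 1 (0-2): L=8.2000, (cx,cy)=(1.0000,0.0000)
member 2 (1-2): L=8.3124, (cx,cy)=(0.4872,-0.8733)
solve A·x = −loads:
  F[0-1] = +774.0815 N (tension)
  F[0-2] = +1121.9885 N (tension)
  F[1-2] = -2302.8121 N (compression)
  Rx@0 = -1506.1800 N
  Ry@0 = -672.0112 N
  Ry@2 = +2010.9912 N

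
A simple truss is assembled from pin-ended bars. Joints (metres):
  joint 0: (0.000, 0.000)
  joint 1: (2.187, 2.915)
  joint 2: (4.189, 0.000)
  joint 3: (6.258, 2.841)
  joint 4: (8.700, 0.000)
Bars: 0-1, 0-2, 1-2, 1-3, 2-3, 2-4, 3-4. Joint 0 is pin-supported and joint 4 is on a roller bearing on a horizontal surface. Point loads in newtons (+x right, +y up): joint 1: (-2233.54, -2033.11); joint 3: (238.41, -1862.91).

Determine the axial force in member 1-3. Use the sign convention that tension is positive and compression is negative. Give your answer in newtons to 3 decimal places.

-275.845

N=5 nodes, M=7 members, R=3 reactions → 2N=10, M+R=10
member 0 (0-1): L=3.6442, (cx,cy)=(0.6001,0.7999)
member 1 (0-2): L=4.1890, (cx,cy)=(1.0000,0.0000)
member 2 (1-2): L=3.5363, (cx,cy)=(0.5661,-0.8243)
member 3 (1-3): L=4.0717, (cx,cy)=(0.9998,-0.0182)
member 4 (2-3): L=3.5145, (cx,cy)=(0.5887,0.8084)
member 5 (2-4): L=4.5110, (cx,cy)=(1.0000,0.0000)
member 6 (3-4): L=3.7463, (cx,cy)=(0.6518,-0.7584)
solve A·x = −loads:
  F[0-1] = -3394.7178 N (compression)
  F[0-2] = +42.1478 N (tension)
  F[1-2] = +833.8352 N (tension)
  F[1-3] = -275.8447 N (compression)
  F[2-3] = -850.2979 N (compression)
  F[2-4] = +1014.7762 N (tension)
  F[3-4] = -1556.7731 N (compression)
  Rx@0 = +1995.1300 N
  Ry@0 = +2715.4388 N
  Ry@4 = +1180.5812 N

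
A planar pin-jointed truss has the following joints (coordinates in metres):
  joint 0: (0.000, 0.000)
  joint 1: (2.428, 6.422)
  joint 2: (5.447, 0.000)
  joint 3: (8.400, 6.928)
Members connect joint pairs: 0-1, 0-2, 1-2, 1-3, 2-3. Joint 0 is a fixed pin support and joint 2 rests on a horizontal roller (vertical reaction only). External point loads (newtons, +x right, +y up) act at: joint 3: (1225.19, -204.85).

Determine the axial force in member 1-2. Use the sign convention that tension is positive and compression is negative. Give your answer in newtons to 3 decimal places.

N=4 nodes, M=5 members, R=3 reactions → 2N=8, M+R=8
member 0 (0-1): L=6.8657, (cx,cy)=(0.3536,0.9354)
member 1 (0-2): L=5.4470, (cx,cy)=(1.0000,0.0000)
member 2 (1-2): L=7.0962, (cx,cy)=(0.4254,-0.9050)
member 3 (1-3): L=5.9934, (cx,cy)=(0.9964,0.0844)
member 4 (2-3): L=7.5311, (cx,cy)=(0.3921,0.9199)
solve A·x = −loads:
  F[0-1] = +1784.6931 N (tension)
  F[0-2] = +594.0437 N (tension)
  F[1-2] = -1717.1420 N (compression)
  F[1-3] = +1366.5615 N (tension)
  F[2-3] = -348.0997 N (compression)
  Rx@0 = -1225.1900 N
  Ry@0 = -1669.3663 N
  Ry@2 = +1874.2163 N

-1717.142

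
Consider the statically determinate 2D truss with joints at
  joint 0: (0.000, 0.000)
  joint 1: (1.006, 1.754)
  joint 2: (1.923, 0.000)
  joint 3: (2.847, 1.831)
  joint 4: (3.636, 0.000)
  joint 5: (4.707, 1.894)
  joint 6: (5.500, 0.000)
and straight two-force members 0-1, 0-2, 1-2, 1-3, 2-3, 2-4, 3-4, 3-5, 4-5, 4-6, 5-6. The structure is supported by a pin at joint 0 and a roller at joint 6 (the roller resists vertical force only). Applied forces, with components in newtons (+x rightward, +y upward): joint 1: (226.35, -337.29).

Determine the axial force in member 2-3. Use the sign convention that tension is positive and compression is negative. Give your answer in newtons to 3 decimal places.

162.477

N=7 nodes, M=11 members, R=3 reactions → 2N=14, M+R=14
member 0 (0-1): L=2.0220, (cx,cy)=(0.4975,0.8675)
member 1 (0-2): L=1.9230, (cx,cy)=(1.0000,0.0000)
member 2 (1-2): L=1.9792, (cx,cy)=(0.4633,-0.8862)
member 3 (1-3): L=1.8426, (cx,cy)=(0.9991,0.0418)
member 4 (2-3): L=2.0509, (cx,cy)=(0.4505,0.8928)
member 5 (2-4): L=1.7130, (cx,cy)=(1.0000,0.0000)
member 6 (3-4): L=1.9938, (cx,cy)=(0.3957,-0.9184)
member 7 (3-5): L=1.8611, (cx,cy)=(0.9994,0.0339)
member 8 (4-5): L=2.1758, (cx,cy)=(0.4922,0.8705)
member 9 (4-6): L=1.8640, (cx,cy)=(1.0000,0.0000)
member 10 (5-6): L=2.0533, (cx,cy)=(0.3862,-0.9224)
solve A·x = −loads:
  F[0-1] = -234.4935 N (compression)
  F[0-2] = +343.0159 N (tension)
  F[1-2] = -163.6807 N (compression)
  F[1-3] = -267.4149 N (compression)
  F[2-3] = +162.4768 N (tension)
  F[2-4] = +193.9812 N (tension)
  F[3-4] = -150.7335 N (compression)
  F[3-5] = -134.4078 N (compression)
  F[4-5] = +159.0274 N (tension)
  F[4-6] = +56.0537 N (tension)
  F[5-6] = -145.1395 N (compression)
  Rx@0 = -226.3500 N
  Ry@0 = +203.4115 N
  Ry@6 = +133.8785 N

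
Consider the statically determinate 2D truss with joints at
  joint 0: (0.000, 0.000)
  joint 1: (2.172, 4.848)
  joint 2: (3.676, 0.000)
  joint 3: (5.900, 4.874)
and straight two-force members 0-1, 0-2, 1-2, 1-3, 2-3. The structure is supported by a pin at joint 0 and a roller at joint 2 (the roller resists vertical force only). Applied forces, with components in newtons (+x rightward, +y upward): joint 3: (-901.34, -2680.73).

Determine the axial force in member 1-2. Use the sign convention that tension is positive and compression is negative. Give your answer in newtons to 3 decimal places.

-444.479

N=4 nodes, M=5 members, R=3 reactions → 2N=8, M+R=8
member 0 (0-1): L=5.3123, (cx,cy)=(0.4089,0.9126)
member 1 (0-2): L=3.6760, (cx,cy)=(1.0000,0.0000)
member 2 (1-2): L=5.0759, (cx,cy)=(0.2963,-0.9551)
member 3 (1-3): L=3.7281, (cx,cy)=(1.0000,0.0070)
member 4 (2-3): L=5.3574, (cx,cy)=(0.4151,0.9098)
solve A·x = −loads:
  F[0-1] = +467.6454 N (tension)
  F[0-2] = -1092.5421 N (compression)
  F[1-2] = -444.4790 N (compression)
  F[1-3] = +322.9091 N (tension)
  F[2-3] = -2949.0946 N (compression)
  Rx@0 = +901.3400 N
  Ry@0 = -426.7716 N
  Ry@2 = +3107.5016 N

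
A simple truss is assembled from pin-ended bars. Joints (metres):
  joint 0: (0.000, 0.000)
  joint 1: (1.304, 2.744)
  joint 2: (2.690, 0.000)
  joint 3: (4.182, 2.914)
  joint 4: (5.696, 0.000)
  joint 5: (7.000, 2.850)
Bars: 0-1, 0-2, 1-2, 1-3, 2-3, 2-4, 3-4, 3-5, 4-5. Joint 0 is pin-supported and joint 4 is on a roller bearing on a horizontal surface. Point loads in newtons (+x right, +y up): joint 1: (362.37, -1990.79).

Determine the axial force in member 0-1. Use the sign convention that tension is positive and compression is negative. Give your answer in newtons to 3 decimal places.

N=6 nodes, M=9 members, R=3 reactions → 2N=12, M+R=12
member 0 (0-1): L=3.0381, (cx,cy)=(0.4292,0.9032)
member 1 (0-2): L=2.6900, (cx,cy)=(1.0000,0.0000)
member 2 (1-2): L=3.0742, (cx,cy)=(0.4509,-0.8926)
member 3 (1-3): L=2.8830, (cx,cy)=(0.9983,0.0590)
member 4 (2-3): L=3.2738, (cx,cy)=(0.4557,0.8901)
member 5 (2-4): L=3.0060, (cx,cy)=(1.0000,0.0000)
member 6 (3-4): L=3.2838, (cx,cy)=(0.4610,-0.8874)
member 7 (3-5): L=2.8187, (cx,cy)=(0.9997,-0.0227)
member 8 (4-5): L=3.1342, (cx,cy)=(0.4161,0.9093)
solve A·x = −loads:
  F[0-1] = -1506.2701 N (compression)
  F[0-2] = +1008.8882 N (tension)
  F[1-2] = -750.5408 N (compression)
  F[1-3] = -671.6732 N (compression)
  F[2-3] = +752.6389 N (tension)
  F[2-4] = +327.4923 N (tension)
  F[3-4] = -710.3248 N (compression)
  F[3-5] = +0.0000 N (tension)
  F[4-5] = -0.0000 N (compression)
  Rx@0 = -362.3700 N
  Ry@0 = +1360.4646 N
  Ry@4 = +630.3254 N

-1506.270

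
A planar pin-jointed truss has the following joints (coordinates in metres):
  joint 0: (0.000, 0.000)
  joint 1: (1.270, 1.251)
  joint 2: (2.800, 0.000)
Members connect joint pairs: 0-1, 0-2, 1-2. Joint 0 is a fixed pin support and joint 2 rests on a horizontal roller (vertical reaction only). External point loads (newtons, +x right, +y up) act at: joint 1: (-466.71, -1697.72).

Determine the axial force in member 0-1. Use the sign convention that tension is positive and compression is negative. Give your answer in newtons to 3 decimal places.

N=3 nodes, M=3 members, R=3 reactions → 2N=6, M+R=6
member 0 (0-1): L=1.7827, (cx,cy)=(0.7124,0.7018)
member 1 (0-2): L=2.8000, (cx,cy)=(1.0000,0.0000)
member 2 (1-2): L=1.9763, (cx,cy)=(0.7742,-0.6330)
solve A·x = −loads:
  F[0-1] = -1619.0805 N (compression)
  F[0-2] = +686.7485 N (tension)
  F[1-2] = -887.0885 N (compression)
  Rx@0 = +466.7100 N
  Ry@0 = +1136.2021 N
  Ry@2 = +561.5179 N

-1619.081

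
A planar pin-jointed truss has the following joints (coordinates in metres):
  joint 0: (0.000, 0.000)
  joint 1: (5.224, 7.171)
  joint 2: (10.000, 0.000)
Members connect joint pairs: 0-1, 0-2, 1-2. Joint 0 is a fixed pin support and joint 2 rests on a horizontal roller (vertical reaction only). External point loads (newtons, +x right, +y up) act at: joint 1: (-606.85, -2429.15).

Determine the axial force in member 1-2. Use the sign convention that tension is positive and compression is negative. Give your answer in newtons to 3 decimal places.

N=3 nodes, M=3 members, R=3 reactions → 2N=6, M+R=6
member 0 (0-1): L=8.8721, (cx,cy)=(0.5888,0.8083)
member 1 (0-2): L=10.0000, (cx,cy)=(1.0000,0.0000)
member 2 (1-2): L=8.6159, (cx,cy)=(0.5543,-0.8323)
solve A·x = −loads:
  F[0-1] = -1973.7690 N (compression)
  F[0-2] = +555.3346 N (tension)
  F[1-2] = -1001.8210 N (compression)
  Rx@0 = +606.8500 N
  Ry@0 = +1595.3342 N
  Ry@2 = +833.8158 N

-1001.821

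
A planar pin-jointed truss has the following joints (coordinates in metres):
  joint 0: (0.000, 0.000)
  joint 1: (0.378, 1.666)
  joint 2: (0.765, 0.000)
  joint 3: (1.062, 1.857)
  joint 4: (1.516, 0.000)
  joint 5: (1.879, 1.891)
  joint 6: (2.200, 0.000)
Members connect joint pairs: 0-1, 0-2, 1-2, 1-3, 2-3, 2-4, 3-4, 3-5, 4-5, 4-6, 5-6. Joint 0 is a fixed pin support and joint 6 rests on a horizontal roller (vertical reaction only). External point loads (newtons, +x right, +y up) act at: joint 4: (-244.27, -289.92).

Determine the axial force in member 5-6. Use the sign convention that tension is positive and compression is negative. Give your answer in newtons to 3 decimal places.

-202.639

N=7 nodes, M=11 members, R=3 reactions → 2N=14, M+R=14
member 0 (0-1): L=1.7083, (cx,cy)=(0.2213,0.9752)
member 1 (0-2): L=0.7650, (cx,cy)=(1.0000,0.0000)
member 2 (1-2): L=1.7104, (cx,cy)=(0.2263,-0.9741)
member 3 (1-3): L=0.7102, (cx,cy)=(0.9632,0.2690)
member 4 (2-3): L=1.8806, (cx,cy)=(0.1579,0.9875)
member 5 (2-4): L=0.7510, (cx,cy)=(1.0000,0.0000)
member 6 (3-4): L=1.9117, (cx,cy)=(0.2375,-0.9714)
member 7 (3-5): L=0.8177, (cx,cy)=(0.9991,0.0416)
member 8 (4-5): L=1.9255, (cx,cy)=(0.1885,0.9821)
member 9 (4-6): L=0.6840, (cx,cy)=(1.0000,0.0000)
member 10 (5-6): L=1.9181, (cx,cy)=(0.1674,-0.9859)
solve A·x = −loads:
  F[0-1] = -92.4298 N (compression)
  F[0-2] = -223.8183 N (compression)
  F[1-2] = +81.3960 N (tension)
  F[1-3] = -40.3560 N (compression)
  F[2-3] = -80.2926 N (compression)
  F[2-4] = -192.7205 N (compression)
  F[3-4] = +89.6727 N (tension)
  F[3-5] = -72.9085 N (compression)
  F[4-5] = +206.5157 N (tension)
  F[4-6] = +33.9132 N (tension)
  F[5-6] = -202.6392 N (compression)
  Rx@0 = +244.2700 N
  Ry@0 = +90.1388 N
  Ry@6 = +199.7812 N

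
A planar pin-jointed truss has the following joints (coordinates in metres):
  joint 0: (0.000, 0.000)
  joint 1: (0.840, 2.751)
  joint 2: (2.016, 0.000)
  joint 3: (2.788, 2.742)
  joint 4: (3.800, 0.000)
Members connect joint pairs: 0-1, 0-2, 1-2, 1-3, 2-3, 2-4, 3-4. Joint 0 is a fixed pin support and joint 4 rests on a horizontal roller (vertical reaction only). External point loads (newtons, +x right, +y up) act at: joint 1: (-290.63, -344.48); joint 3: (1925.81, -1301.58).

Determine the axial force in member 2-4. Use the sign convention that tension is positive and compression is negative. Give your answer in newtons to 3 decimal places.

815.771

N=5 nodes, M=7 members, R=3 reactions → 2N=10, M+R=10
member 0 (0-1): L=2.8764, (cx,cy)=(0.2920,0.9564)
member 1 (0-2): L=2.0160, (cx,cy)=(1.0000,0.0000)
member 2 (1-2): L=2.9918, (cx,cy)=(0.3931,-0.9195)
member 3 (1-3): L=1.9480, (cx,cy)=(1.0000,-0.0046)
member 4 (2-3): L=2.8486, (cx,cy)=(0.2710,0.9626)
member 5 (2-4): L=1.7840, (cx,cy)=(1.0000,0.0000)
member 6 (3-4): L=2.9228, (cx,cy)=(0.3462,-0.9381)
solve A·x = −loads:
  F[0-1] = +589.9782 N (tension)
  F[0-2] = +1462.8869 N (tension)
  F[1-2] = -992.5761 N (compression)
  F[1-3] = +853.0861 N (tension)
  F[2-3] = +948.1649 N (tension)
  F[2-4] = +815.7709 N (tension)
  F[3-4] = -2356.0554 N (compression)
  Rx@0 = -1635.1800 N
  Ry@0 = -564.2600 N
  Ry@4 = +2210.3200 N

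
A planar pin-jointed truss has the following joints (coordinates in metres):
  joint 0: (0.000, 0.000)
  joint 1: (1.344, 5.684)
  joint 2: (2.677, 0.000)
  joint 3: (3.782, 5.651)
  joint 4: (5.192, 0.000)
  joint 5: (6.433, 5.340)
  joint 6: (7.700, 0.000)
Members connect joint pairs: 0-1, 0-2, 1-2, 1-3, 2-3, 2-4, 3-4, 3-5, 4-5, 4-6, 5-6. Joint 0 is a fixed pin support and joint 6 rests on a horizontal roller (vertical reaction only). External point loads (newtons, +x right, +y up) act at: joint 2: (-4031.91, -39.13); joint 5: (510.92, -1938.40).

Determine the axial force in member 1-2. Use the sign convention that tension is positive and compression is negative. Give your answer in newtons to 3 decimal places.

-10.177

N=7 nodes, M=11 members, R=3 reactions → 2N=14, M+R=14
member 0 (0-1): L=5.8407, (cx,cy)=(0.2301,0.9732)
member 1 (0-2): L=2.6770, (cx,cy)=(1.0000,0.0000)
member 2 (1-2): L=5.8382, (cx,cy)=(0.2283,-0.9736)
member 3 (1-3): L=2.4382, (cx,cy)=(0.9999,-0.0135)
member 4 (2-3): L=5.7580, (cx,cy)=(0.1919,0.9814)
member 5 (2-4): L=2.5150, (cx,cy)=(1.0000,0.0000)
member 6 (3-4): L=5.8243, (cx,cy)=(0.2421,-0.9703)
member 7 (3-5): L=2.6692, (cx,cy)=(0.9932,-0.1165)
member 8 (4-5): L=5.4823, (cx,cy)=(0.2264,0.9740)
member 9 (4-6): L=2.5080, (cx,cy)=(1.0000,0.0000)
member 10 (5-6): L=5.4883, (cx,cy)=(0.2309,-0.9730)
solve A·x = −loads:
  F[0-1] = +10.1169 N (tension)
  F[0-2] = -3523.3180 N (compression)
  F[1-2] = -10.1772 N (compression)
  F[1-3] = +4.6521 N (tension)
  F[2-3] = +49.9671 N (tension)
  F[2-4] = +496.6793 N (tension)
  F[3-4] = -53.7728 N (compression)
  F[3-5] = +27.4456 N (tension)
  F[4-5] = +53.5637 N (tension)
  F[4-6] = +471.5365 N (tension)
  F[5-6] = -2042.5493 N (compression)
  Rx@0 = +3520.9900 N
  Ry@0 = -9.8455 N
  Ry@6 = +1987.3755 N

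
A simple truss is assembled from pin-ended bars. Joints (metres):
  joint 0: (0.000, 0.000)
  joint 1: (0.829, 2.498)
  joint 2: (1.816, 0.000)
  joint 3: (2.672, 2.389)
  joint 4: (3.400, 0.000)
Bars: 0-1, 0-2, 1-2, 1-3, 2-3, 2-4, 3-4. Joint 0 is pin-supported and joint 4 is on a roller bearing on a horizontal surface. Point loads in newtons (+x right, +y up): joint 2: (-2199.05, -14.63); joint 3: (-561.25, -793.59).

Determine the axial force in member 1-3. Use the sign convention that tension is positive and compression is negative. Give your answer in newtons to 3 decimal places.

N=5 nodes, M=7 members, R=3 reactions → 2N=10, M+R=10
member 0 (0-1): L=2.6320, (cx,cy)=(0.3150,0.9491)
member 1 (0-2): L=1.8160, (cx,cy)=(1.0000,0.0000)
member 2 (1-2): L=2.6859, (cx,cy)=(0.3675,-0.9300)
member 3 (1-3): L=1.8462, (cx,cy)=(0.9983,-0.0590)
member 4 (2-3): L=2.5377, (cx,cy)=(0.3373,0.9414)
member 5 (2-4): L=1.5840, (cx,cy)=(1.0000,0.0000)
member 6 (3-4): L=2.4975, (cx,cy)=(0.2915,-0.9566)
solve A·x = −loads:
  F[0-1] = -601.7257 N (compression)
  F[0-2] = -2570.7722 N (compression)
  F[1-2] = +641.0948 N (tension)
  F[1-3] = -425.8548 N (compression)
  F[2-3] = -617.8185 N (compression)
  F[2-4] = +72.2581 N (tension)
  F[3-4] = -247.8871 N (compression)
  Rx@0 = +2760.3000 N
  Ry@0 = +571.0981 N
  Ry@4 = +237.1219 N

-425.855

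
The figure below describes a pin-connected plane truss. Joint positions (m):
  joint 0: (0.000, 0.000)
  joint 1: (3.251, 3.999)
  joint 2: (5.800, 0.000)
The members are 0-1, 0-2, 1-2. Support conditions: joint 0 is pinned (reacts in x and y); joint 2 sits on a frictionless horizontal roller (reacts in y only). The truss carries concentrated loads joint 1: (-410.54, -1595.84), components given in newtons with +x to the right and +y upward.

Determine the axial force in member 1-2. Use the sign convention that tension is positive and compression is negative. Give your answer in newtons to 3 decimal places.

-725.084

N=3 nodes, M=3 members, R=3 reactions → 2N=6, M+R=6
member 0 (0-1): L=5.1537, (cx,cy)=(0.6308,0.7759)
member 1 (0-2): L=5.8000, (cx,cy)=(1.0000,0.0000)
member 2 (1-2): L=4.7423, (cx,cy)=(0.5375,-0.8433)
solve A·x = −loads:
  F[0-1] = -1268.6575 N (compression)
  F[0-2] = +389.7348 N (tension)
  F[1-2] = -725.0839 N (compression)
  Rx@0 = +410.5400 N
  Ry@0 = +984.4044 N
  Ry@2 = +611.4356 N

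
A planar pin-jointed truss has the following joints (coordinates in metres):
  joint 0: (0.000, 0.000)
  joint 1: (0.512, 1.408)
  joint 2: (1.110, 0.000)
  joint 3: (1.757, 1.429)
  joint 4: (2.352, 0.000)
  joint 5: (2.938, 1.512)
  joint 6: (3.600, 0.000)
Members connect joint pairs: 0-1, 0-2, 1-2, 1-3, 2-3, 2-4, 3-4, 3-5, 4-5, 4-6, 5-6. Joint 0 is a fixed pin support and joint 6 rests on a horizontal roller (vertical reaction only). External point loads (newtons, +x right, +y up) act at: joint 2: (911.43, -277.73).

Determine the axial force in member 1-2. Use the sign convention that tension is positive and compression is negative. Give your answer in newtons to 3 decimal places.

205.949

N=7 nodes, M=11 members, R=3 reactions → 2N=14, M+R=14
member 0 (0-1): L=1.4982, (cx,cy)=(0.3417,0.9398)
member 1 (0-2): L=1.1100, (cx,cy)=(1.0000,0.0000)
member 2 (1-2): L=1.5297, (cx,cy)=(0.3909,-0.9204)
member 3 (1-3): L=1.2452, (cx,cy)=(0.9999,0.0169)
member 4 (2-3): L=1.5686, (cx,cy)=(0.4125,0.9110)
member 5 (2-4): L=1.2420, (cx,cy)=(1.0000,0.0000)
member 6 (3-4): L=1.5479, (cx,cy)=(0.3844,-0.9232)
member 7 (3-5): L=1.1839, (cx,cy)=(0.9975,0.0701)
member 8 (4-5): L=1.6216, (cx,cy)=(0.3614,0.9324)
member 9 (4-6): L=1.2480, (cx,cy)=(1.0000,0.0000)
member 10 (5-6): L=1.6506, (cx,cy)=(0.4011,-0.9160)
solve A·x = −loads:
  F[0-1] = -204.4030 N (compression)
  F[0-2] = +981.2833 N (tension)
  F[1-2] = +205.9487 N (tension)
  F[1-3] = -150.3840 N (compression)
  F[2-3] = +96.7858 N (tension)
  F[2-4] = +110.4425 N (tension)
  F[3-4] = -98.2915 N (compression)
  F[3-5] = -72.8399 N (compression)
  F[4-5] = +97.3166 N (tension)
  F[4-6] = +37.4929 N (tension)
  F[5-6] = -93.4816 N (compression)
  Rx@0 = -911.4300 N
  Ry@0 = +192.0966 N
  Ry@6 = +85.6334 N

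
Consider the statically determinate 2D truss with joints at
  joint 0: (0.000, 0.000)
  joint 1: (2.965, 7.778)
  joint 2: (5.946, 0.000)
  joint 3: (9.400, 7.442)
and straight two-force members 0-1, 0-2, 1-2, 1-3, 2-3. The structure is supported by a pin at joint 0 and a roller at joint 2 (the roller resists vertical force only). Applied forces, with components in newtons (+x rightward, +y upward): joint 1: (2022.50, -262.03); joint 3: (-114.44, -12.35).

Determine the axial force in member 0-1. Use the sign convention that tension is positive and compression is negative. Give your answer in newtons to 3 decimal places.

2545.156

N=4 nodes, M=5 members, R=3 reactions → 2N=8, M+R=8
member 0 (0-1): L=8.3240, (cx,cy)=(0.3562,0.9344)
member 1 (0-2): L=5.9460, (cx,cy)=(1.0000,0.0000)
member 2 (1-2): L=8.3297, (cx,cy)=(0.3579,-0.9338)
member 3 (1-3): L=6.4438, (cx,cy)=(0.9986,-0.0521)
member 4 (2-3): L=8.2045, (cx,cy)=(0.4210,0.9071)
solve A·x = −loads:
  F[0-1] = +2545.1562 N (tension)
  F[0-2] = +1001.4750 N (tension)
  F[1-2] = -2821.5835 N (compression)
  F[1-3] = -106.2806 N (compression)
  F[2-3] = -19.7250 N (compression)
  Rx@0 = -1908.0600 N
  Ry@0 = -2378.2186 N
  Ry@2 = +2652.5986 N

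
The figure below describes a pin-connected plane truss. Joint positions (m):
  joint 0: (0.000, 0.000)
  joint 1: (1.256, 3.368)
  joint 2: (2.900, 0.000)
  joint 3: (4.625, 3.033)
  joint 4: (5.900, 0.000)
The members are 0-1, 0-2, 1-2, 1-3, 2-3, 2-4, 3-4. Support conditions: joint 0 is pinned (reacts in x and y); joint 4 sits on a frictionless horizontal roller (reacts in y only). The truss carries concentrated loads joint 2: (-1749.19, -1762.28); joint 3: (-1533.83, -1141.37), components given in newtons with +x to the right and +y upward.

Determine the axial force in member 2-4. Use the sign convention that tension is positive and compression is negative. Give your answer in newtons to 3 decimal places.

408.786

N=5 nodes, M=7 members, R=3 reactions → 2N=10, M+R=10
member 0 (0-1): L=3.5946, (cx,cy)=(0.3494,0.9370)
member 1 (0-2): L=2.9000, (cx,cy)=(1.0000,0.0000)
member 2 (1-2): L=3.7478, (cx,cy)=(0.4387,-0.8987)
member 3 (1-3): L=3.3856, (cx,cy)=(0.9951,-0.0989)
member 4 (2-3): L=3.4892, (cx,cy)=(0.4944,0.8692)
member 5 (2-4): L=3.0000, (cx,cy)=(1.0000,0.0000)
member 6 (3-4): L=3.2901, (cx,cy)=(0.3875,-0.9219)
solve A·x = −loads:
  F[0-1] = -2061.1371 N (compression)
  F[0-2] = -2562.8266 N (compression)
  F[1-2] = +2342.3913 N (tension)
  F[1-3] = -1756.3138 N (compression)
  F[2-3] = -394.2759 N (compression)
  F[2-4] = +408.7864 N (tension)
  F[3-4] = -1054.8593 N (compression)
  Rx@0 = +3283.0200 N
  Ry@0 = +1931.2192 N
  Ry@4 = +972.4308 N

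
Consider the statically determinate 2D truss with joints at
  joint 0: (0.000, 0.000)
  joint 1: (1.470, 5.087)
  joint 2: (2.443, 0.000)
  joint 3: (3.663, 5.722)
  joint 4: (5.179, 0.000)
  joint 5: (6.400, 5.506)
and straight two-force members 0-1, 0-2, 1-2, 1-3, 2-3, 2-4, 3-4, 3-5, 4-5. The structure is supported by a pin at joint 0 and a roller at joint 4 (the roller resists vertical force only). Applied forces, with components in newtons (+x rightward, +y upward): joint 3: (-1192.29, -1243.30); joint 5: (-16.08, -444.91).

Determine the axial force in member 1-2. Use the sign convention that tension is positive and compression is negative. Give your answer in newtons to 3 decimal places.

1408.567

N=6 nodes, M=9 members, R=3 reactions → 2N=12, M+R=12
member 0 (0-1): L=5.2951, (cx,cy)=(0.2776,0.9607)
member 1 (0-2): L=2.4430, (cx,cy)=(1.0000,0.0000)
member 2 (1-2): L=5.1792, (cx,cy)=(0.1879,-0.9822)
member 3 (1-3): L=2.2831, (cx,cy)=(0.9605,0.2781)
member 4 (2-3): L=5.8506, (cx,cy)=(0.2085,0.9780)
member 5 (2-4): L=2.7360, (cx,cy)=(1.0000,0.0000)
member 6 (3-4): L=5.9194, (cx,cy)=(0.2561,-0.9666)
member 7 (3-5): L=2.7455, (cx,cy)=(0.9969,-0.0787)
member 8 (4-5): L=5.6398, (cx,cy)=(0.2165,0.9763)
solve A·x = −loads:
  F[0-1] = -1658.6365 N (compression)
  F[0-2] = -747.9105 N (compression)
  F[1-2] = +1408.5674 N (tension)
  F[1-3] = -754.8667 N (compression)
  F[2-3] = -1414.5842 N (compression)
  F[2-4] = -188.3120 N (compression)
  F[3-4] = +355.5947 N (tension)
  F[3-5] = +81.4143 N (tension)
  F[4-5] = -449.1575 N (compression)
  Rx@0 = +1208.3700 N
  Ry@0 = +1593.4403 N
  Ry@4 = +94.7697 N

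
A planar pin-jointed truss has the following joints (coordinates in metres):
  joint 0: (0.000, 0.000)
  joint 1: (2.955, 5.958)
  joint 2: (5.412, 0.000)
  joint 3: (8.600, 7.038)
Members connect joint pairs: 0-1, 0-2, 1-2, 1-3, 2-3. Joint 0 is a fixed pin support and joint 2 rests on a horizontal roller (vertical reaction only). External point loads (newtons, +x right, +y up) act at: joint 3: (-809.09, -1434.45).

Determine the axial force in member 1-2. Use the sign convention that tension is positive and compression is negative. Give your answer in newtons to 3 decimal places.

N=4 nodes, M=5 members, R=3 reactions → 2N=8, M+R=8
member 0 (0-1): L=6.6505, (cx,cy)=(0.4443,0.8959)
member 1 (0-2): L=5.4120, (cx,cy)=(1.0000,0.0000)
member 2 (1-2): L=6.4447, (cx,cy)=(0.3812,-0.9245)
member 3 (1-3): L=5.7474, (cx,cy)=(0.9822,0.1879)
member 4 (2-3): L=7.7264, (cx,cy)=(0.4126,0.9109)
solve A·x = −loads:
  F[0-1] = -231.2810 N (compression)
  F[0-2] = -706.3263 N (compression)
  F[1-2] = +188.0221 N (tension)
  F[1-3] = -177.6095 N (compression)
  F[2-3] = -1538.1109 N (compression)
  Rx@0 = +809.0900 N
  Ry@0 = +207.1968 N
  Ry@2 = +1227.2532 N

188.022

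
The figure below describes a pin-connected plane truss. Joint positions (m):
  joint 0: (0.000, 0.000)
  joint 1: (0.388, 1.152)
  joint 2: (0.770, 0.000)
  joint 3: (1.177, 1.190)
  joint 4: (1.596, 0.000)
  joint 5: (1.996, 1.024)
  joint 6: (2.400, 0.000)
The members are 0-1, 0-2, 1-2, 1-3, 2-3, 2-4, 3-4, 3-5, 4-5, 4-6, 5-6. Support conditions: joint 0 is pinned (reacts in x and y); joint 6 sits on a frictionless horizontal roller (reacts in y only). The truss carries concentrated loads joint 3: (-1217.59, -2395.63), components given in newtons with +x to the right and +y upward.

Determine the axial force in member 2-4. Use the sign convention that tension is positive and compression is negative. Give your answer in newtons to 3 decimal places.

586.973

N=7 nodes, M=11 members, R=3 reactions → 2N=14, M+R=14
member 0 (0-1): L=1.2156, (cx,cy)=(0.3192,0.9477)
member 1 (0-2): L=0.7700, (cx,cy)=(1.0000,0.0000)
member 2 (1-2): L=1.2137, (cx,cy)=(0.3147,-0.9492)
member 3 (1-3): L=0.7899, (cx,cy)=(0.9988,0.0481)
member 4 (2-3): L=1.2577, (cx,cy)=(0.3236,0.9462)
member 5 (2-4): L=0.8260, (cx,cy)=(1.0000,0.0000)
member 6 (3-4): L=1.2616, (cx,cy)=(0.3321,-0.9432)
member 7 (3-5): L=0.8357, (cx,cy)=(0.9801,-0.1986)
member 8 (4-5): L=1.0994, (cx,cy)=(0.3639,0.9315)
member 9 (4-6): L=0.8040, (cx,cy)=(1.0000,0.0000)
member 10 (5-6): L=1.1008, (cx,cy)=(0.3670,-0.9302)
solve A·x = −loads:
  F[0-1] = -1925.1991 N (compression)
  F[0-2] = -603.0900 N (compression)
  F[1-2] = +1861.2812 N (tension)
  F[1-3] = -1201.7190 N (compression)
  F[2-3] = -1867.1568 N (compression)
  F[2-4] = +586.9734 N (tension)
  F[3-4] = -516.2137 N (compression)
  F[3-5] = -423.9804 N (compression)
  F[4-5] = +522.7430 N (tension)
  F[4-6] = +225.3307 N (tension)
  F[5-6] = -613.9783 N (compression)
  Rx@0 = +1217.5900 N
  Ry@0 = +1824.4948 N
  Ry@6 = +571.1352 N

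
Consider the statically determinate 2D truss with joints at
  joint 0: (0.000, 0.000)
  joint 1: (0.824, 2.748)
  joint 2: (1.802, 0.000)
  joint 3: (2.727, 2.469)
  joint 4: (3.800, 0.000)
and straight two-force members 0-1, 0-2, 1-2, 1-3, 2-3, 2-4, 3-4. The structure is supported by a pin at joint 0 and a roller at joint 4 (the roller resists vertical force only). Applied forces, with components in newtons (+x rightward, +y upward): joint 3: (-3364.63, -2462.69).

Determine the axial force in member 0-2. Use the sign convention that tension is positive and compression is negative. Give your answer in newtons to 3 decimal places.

N=5 nodes, M=7 members, R=3 reactions → 2N=10, M+R=10
member 0 (0-1): L=2.8689, (cx,cy)=(0.2872,0.9579)
member 1 (0-2): L=1.8020, (cx,cy)=(1.0000,0.0000)
member 2 (1-2): L=2.9168, (cx,cy)=(0.3353,-0.9421)
member 3 (1-3): L=1.9233, (cx,cy)=(0.9894,-0.1451)
member 4 (2-3): L=2.6366, (cx,cy)=(0.3508,0.9364)
member 5 (2-4): L=1.9980, (cx,cy)=(1.0000,0.0000)
member 6 (3-4): L=2.6921, (cx,cy)=(0.3986,-0.9171)
solve A·x = −loads:
  F[0-1] = -3008.2642 N (compression)
  F[0-2] = -2500.5964 N (compression)
  F[1-2] = +3368.7957 N (tension)
  F[1-3] = -2014.8813 N (compression)
  F[2-3] = -3389.2128 N (compression)
  F[2-4] = -182.0145 N (compression)
  F[3-4] = +456.6612 N (tension)
  Rx@0 = +3364.6300 N
  Ry@0 = +2881.5100 N
  Ry@4 = -418.8200 N

-2500.596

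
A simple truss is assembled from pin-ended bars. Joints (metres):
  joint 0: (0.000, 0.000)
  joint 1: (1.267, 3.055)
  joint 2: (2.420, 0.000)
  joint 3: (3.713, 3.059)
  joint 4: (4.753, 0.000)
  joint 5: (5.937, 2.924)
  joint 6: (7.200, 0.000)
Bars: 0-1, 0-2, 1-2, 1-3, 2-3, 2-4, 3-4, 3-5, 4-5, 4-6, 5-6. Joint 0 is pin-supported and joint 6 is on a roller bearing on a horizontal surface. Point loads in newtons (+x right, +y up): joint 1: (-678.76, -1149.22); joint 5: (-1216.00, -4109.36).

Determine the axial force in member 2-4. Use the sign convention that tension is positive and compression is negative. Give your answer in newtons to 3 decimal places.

N=7 nodes, M=11 members, R=3 reactions → 2N=14, M+R=14
member 0 (0-1): L=3.3073, (cx,cy)=(0.3831,0.9237)
member 1 (0-2): L=2.4200, (cx,cy)=(1.0000,0.0000)
member 2 (1-2): L=3.2653, (cx,cy)=(0.3531,-0.9356)
member 3 (1-3): L=2.4460, (cx,cy)=(1.0000,0.0016)
member 4 (2-3): L=3.3210, (cx,cy)=(0.3893,0.9211)
member 5 (2-4): L=2.3330, (cx,cy)=(1.0000,0.0000)
member 6 (3-4): L=3.2310, (cx,cy)=(0.3219,-0.9468)
member 7 (3-5): L=2.2281, (cx,cy)=(0.9982,-0.0606)
member 8 (4-5): L=3.1546, (cx,cy)=(0.3753,0.9269)
member 9 (4-6): L=2.4470, (cx,cy)=(1.0000,0.0000)
member 10 (5-6): L=3.1851, (cx,cy)=(0.3965,-0.9180)
solve A·x = −loads:
  F[0-1] = -2651.9904 N (compression)
  F[0-2] = -878.8076 N (compression)
  F[1-2] = +1388.5426 N (tension)
  F[1-3] = -827.4918 N (compression)
  F[2-3] = -1410.3839 N (compression)
  F[2-4] = +160.6031 N (tension)
  F[3-4] = +1492.6176 N (tension)
  F[3-5] = -1860.4741 N (compression)
  F[4-5] = -1524.6379 N (compression)
  F[4-6] = +1213.2868 N (tension)
  F[5-6] = -3059.7431 N (compression)
  Rx@0 = +1894.7600 N
  Ry@0 = +2449.6722 N
  Ry@6 = +2808.9078 N

160.603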